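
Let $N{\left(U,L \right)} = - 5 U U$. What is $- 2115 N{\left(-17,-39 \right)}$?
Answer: $3056175$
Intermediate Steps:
$N{\left(U,L \right)} = - 5 U^{2}$
$- 2115 N{\left(-17,-39 \right)} = - 2115 \left(- 5 \left(-17\right)^{2}\right) = - 2115 \left(\left(-5\right) 289\right) = \left(-2115\right) \left(-1445\right) = 3056175$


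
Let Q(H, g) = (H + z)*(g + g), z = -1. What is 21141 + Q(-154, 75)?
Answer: -2109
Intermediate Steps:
Q(H, g) = 2*g*(-1 + H) (Q(H, g) = (H - 1)*(g + g) = (-1 + H)*(2*g) = 2*g*(-1 + H))
21141 + Q(-154, 75) = 21141 + 2*75*(-1 - 154) = 21141 + 2*75*(-155) = 21141 - 23250 = -2109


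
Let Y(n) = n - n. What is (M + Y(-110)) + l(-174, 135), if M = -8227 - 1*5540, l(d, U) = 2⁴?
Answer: -13751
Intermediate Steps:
l(d, U) = 16
M = -13767 (M = -8227 - 5540 = -13767)
Y(n) = 0
(M + Y(-110)) + l(-174, 135) = (-13767 + 0) + 16 = -13767 + 16 = -13751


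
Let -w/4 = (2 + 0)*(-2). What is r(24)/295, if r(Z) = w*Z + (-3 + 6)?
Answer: 387/295 ≈ 1.3119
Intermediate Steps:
w = 16 (w = -4*(2 + 0)*(-2) = -8*(-2) = -4*(-4) = 16)
r(Z) = 3 + 16*Z (r(Z) = 16*Z + (-3 + 6) = 16*Z + 3 = 3 + 16*Z)
r(24)/295 = (3 + 16*24)/295 = (3 + 384)*(1/295) = 387*(1/295) = 387/295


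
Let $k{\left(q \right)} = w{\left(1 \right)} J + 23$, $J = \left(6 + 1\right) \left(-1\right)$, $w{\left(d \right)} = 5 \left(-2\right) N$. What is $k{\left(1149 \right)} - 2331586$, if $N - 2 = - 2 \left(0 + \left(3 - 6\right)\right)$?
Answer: $-2331003$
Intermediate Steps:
$N = 8$ ($N = 2 - 2 \left(0 + \left(3 - 6\right)\right) = 2 - 2 \left(0 - 3\right) = 2 - -6 = 2 + 6 = 8$)
$w{\left(d \right)} = -80$ ($w{\left(d \right)} = 5 \left(-2\right) 8 = \left(-10\right) 8 = -80$)
$J = -7$ ($J = 7 \left(-1\right) = -7$)
$k{\left(q \right)} = 583$ ($k{\left(q \right)} = \left(-80\right) \left(-7\right) + 23 = 560 + 23 = 583$)
$k{\left(1149 \right)} - 2331586 = 583 - 2331586 = -2331003$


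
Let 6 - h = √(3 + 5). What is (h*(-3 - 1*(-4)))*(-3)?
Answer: -18 + 6*√2 ≈ -9.5147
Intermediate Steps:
h = 6 - 2*√2 (h = 6 - √(3 + 5) = 6 - √8 = 6 - 2*√2 ≈ 3.1716)
(h*(-3 - 1*(-4)))*(-3) = ((6 - 2*√2)*(-3 - 1*(-4)))*(-3) = ((6 - 2*√2)*(-3 + 4))*(-3) = ((6 - 2*√2)*1)*(-3) = (6 - 2*√2)*(-3) = -18 + 6*√2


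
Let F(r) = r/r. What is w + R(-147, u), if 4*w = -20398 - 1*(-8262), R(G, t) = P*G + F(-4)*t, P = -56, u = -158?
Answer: 5040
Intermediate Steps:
F(r) = 1
R(G, t) = t - 56*G (R(G, t) = -56*G + 1*t = -56*G + t = t - 56*G)
w = -3034 (w = (-20398 - 1*(-8262))/4 = (-20398 + 8262)/4 = (1/4)*(-12136) = -3034)
w + R(-147, u) = -3034 + (-158 - 56*(-147)) = -3034 + (-158 + 8232) = -3034 + 8074 = 5040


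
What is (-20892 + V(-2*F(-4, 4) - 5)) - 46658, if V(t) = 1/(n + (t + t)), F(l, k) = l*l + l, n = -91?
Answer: -10064951/149 ≈ -67550.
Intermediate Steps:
F(l, k) = l + l² (F(l, k) = l² + l = l + l²)
V(t) = 1/(-91 + 2*t) (V(t) = 1/(-91 + (t + t)) = 1/(-91 + 2*t))
(-20892 + V(-2*F(-4, 4) - 5)) - 46658 = (-20892 + 1/(-91 + 2*(-(-8)*(1 - 4) - 5))) - 46658 = (-20892 + 1/(-91 + 2*(-(-8)*(-3) - 5))) - 46658 = (-20892 + 1/(-91 + 2*(-2*12 - 5))) - 46658 = (-20892 + 1/(-91 + 2*(-24 - 5))) - 46658 = (-20892 + 1/(-91 + 2*(-29))) - 46658 = (-20892 + 1/(-91 - 58)) - 46658 = (-20892 + 1/(-149)) - 46658 = (-20892 - 1/149) - 46658 = -3112909/149 - 46658 = -10064951/149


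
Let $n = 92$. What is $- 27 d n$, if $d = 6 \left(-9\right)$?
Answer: $134136$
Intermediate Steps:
$d = -54$
$- 27 d n = \left(-27\right) \left(-54\right) 92 = 1458 \cdot 92 = 134136$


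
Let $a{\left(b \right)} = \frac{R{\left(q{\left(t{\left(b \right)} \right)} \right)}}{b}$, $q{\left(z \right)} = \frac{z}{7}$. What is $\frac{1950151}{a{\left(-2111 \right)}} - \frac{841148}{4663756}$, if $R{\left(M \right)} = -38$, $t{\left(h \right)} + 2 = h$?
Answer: $\frac{4799901244440673}{44305682} \approx 1.0834 \cdot 10^{8}$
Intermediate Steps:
$t{\left(h \right)} = -2 + h$
$q{\left(z \right)} = \frac{z}{7}$ ($q{\left(z \right)} = z \frac{1}{7} = \frac{z}{7}$)
$a{\left(b \right)} = - \frac{38}{b}$
$\frac{1950151}{a{\left(-2111 \right)}} - \frac{841148}{4663756} = \frac{1950151}{\left(-38\right) \frac{1}{-2111}} - \frac{841148}{4663756} = \frac{1950151}{\left(-38\right) \left(- \frac{1}{2111}\right)} - \frac{210287}{1165939} = \frac{1950151}{\frac{38}{2111}} - \frac{210287}{1165939} = 1950151 \cdot \frac{2111}{38} - \frac{210287}{1165939} = \frac{4116768761}{38} - \frac{210287}{1165939} = \frac{4799901244440673}{44305682}$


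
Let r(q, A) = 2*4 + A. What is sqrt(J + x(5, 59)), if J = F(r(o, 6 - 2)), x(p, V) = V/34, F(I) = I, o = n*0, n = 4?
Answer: sqrt(15878)/34 ≈ 3.7061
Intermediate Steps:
o = 0 (o = 4*0 = 0)
r(q, A) = 8 + A
x(p, V) = V/34 (x(p, V) = V*(1/34) = V/34)
J = 12 (J = 8 + (6 - 2) = 8 + 4 = 12)
sqrt(J + x(5, 59)) = sqrt(12 + (1/34)*59) = sqrt(12 + 59/34) = sqrt(467/34) = sqrt(15878)/34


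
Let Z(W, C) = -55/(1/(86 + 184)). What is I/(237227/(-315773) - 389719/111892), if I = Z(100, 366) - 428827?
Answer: 1425109582589212/13600594661 ≈ 1.0478e+5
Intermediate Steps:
Z(W, C) = -14850 (Z(W, C) = -55/(1/270) = -55/1/270 = -55*270 = -14850)
I = -443677 (I = -14850 - 428827 = -443677)
I/(237227/(-315773) - 389719/111892) = -443677/(237227/(-315773) - 389719/111892) = -443677/(237227*(-1/315773) - 389719*1/111892) = -443677/(-237227/315773 - 35429/10172) = -443677/(-13600594661/3212042956) = -443677*(-3212042956/13600594661) = 1425109582589212/13600594661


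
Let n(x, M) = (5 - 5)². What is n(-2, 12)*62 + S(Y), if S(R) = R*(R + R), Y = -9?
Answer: 162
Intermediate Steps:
n(x, M) = 0 (n(x, M) = 0² = 0)
S(R) = 2*R² (S(R) = R*(2*R) = 2*R²)
n(-2, 12)*62 + S(Y) = 0*62 + 2*(-9)² = 0 + 2*81 = 0 + 162 = 162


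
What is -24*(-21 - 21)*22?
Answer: 22176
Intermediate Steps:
-24*(-21 - 21)*22 = -24*(-42)*22 = 1008*22 = 22176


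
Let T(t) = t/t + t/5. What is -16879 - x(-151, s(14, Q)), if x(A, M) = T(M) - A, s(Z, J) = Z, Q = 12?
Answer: -85169/5 ≈ -17034.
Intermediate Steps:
T(t) = 1 + t/5 (T(t) = 1 + t*(1/5) = 1 + t/5)
x(A, M) = 1 - A + M/5 (x(A, M) = (1 + M/5) - A = 1 - A + M/5)
-16879 - x(-151, s(14, Q)) = -16879 - (1 - 1*(-151) + (1/5)*14) = -16879 - (1 + 151 + 14/5) = -16879 - 1*774/5 = -16879 - 774/5 = -85169/5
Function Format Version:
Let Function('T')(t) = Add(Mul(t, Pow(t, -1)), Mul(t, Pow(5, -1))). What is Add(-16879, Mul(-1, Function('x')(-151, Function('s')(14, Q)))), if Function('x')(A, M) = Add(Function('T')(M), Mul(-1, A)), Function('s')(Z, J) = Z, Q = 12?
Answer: Rational(-85169, 5) ≈ -17034.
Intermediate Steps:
Function('T')(t) = Add(1, Mul(Rational(1, 5), t)) (Function('T')(t) = Add(1, Mul(t, Rational(1, 5))) = Add(1, Mul(Rational(1, 5), t)))
Function('x')(A, M) = Add(1, Mul(-1, A), Mul(Rational(1, 5), M)) (Function('x')(A, M) = Add(Add(1, Mul(Rational(1, 5), M)), Mul(-1, A)) = Add(1, Mul(-1, A), Mul(Rational(1, 5), M)))
Add(-16879, Mul(-1, Function('x')(-151, Function('s')(14, Q)))) = Add(-16879, Mul(-1, Add(1, Mul(-1, -151), Mul(Rational(1, 5), 14)))) = Add(-16879, Mul(-1, Add(1, 151, Rational(14, 5)))) = Add(-16879, Mul(-1, Rational(774, 5))) = Add(-16879, Rational(-774, 5)) = Rational(-85169, 5)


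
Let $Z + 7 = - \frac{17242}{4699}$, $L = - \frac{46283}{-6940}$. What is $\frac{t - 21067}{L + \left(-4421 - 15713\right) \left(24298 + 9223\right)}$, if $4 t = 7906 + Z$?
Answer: $\frac{16828335815}{594853768745379} \approx 2.829 \cdot 10^{-5}$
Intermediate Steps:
$L = \frac{46283}{6940}$ ($L = \left(-46283\right) \left(- \frac{1}{6940}\right) = \frac{46283}{6940} \approx 6.669$)
$Z = - \frac{1355}{127}$ ($Z = -7 - \frac{17242}{4699} = -7 - \frac{466}{127} = - \frac{1355}{127} \approx -10.669$)
$t = \frac{1002707}{508}$ ($t = \frac{7906 - \frac{1355}{127}}{4} = \frac{1}{4} \cdot \frac{1002707}{127} = \frac{1002707}{508} \approx 1973.8$)
$\frac{t - 21067}{L + \left(-4421 - 15713\right) \left(24298 + 9223\right)} = \frac{\frac{1002707}{508} - 21067}{\frac{46283}{6940} + \left(-4421 - 15713\right) \left(24298 + 9223\right)} = - \frac{9699329}{508 \left(\frac{46283}{6940} - 674911814\right)} = - \frac{9699329}{508 \left(- \frac{4683887942877}{6940}\right)} = \left(- \frac{9699329}{508}\right) \left(- \frac{6940}{4683887942877}\right) = \frac{16828335815}{594853768745379}$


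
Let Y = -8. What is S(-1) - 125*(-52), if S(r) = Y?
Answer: 6492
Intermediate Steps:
S(r) = -8
S(-1) - 125*(-52) = -8 - 125*(-52) = -8 + 6500 = 6492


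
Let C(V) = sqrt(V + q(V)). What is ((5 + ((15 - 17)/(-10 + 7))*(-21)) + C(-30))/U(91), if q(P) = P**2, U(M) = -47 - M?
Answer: 3/46 - sqrt(870)/138 ≈ -0.14852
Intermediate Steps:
C(V) = sqrt(V + V**2)
((5 + ((15 - 17)/(-10 + 7))*(-21)) + C(-30))/U(91) = ((5 + ((15 - 17)/(-10 + 7))*(-21)) + sqrt(-30*(1 - 30)))/(-47 - 1*91) = ((5 - 2/(-3)*(-21)) + sqrt(-30*(-29)))/(-47 - 91) = ((5 - 2*(-1/3)*(-21)) + sqrt(870))/(-138) = ((5 + (2/3)*(-21)) + sqrt(870))*(-1/138) = ((5 - 14) + sqrt(870))*(-1/138) = (-9 + sqrt(870))*(-1/138) = 3/46 - sqrt(870)/138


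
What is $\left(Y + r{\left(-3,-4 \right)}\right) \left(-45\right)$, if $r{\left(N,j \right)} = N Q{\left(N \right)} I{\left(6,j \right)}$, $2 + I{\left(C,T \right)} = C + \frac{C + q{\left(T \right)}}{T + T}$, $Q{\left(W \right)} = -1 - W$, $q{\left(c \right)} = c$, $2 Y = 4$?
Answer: $\frac{1845}{2} \approx 922.5$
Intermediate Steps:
$Y = 2$ ($Y = \frac{1}{2} \cdot 4 = 2$)
$I{\left(C,T \right)} = -2 + C + \frac{C + T}{2 T}$ ($I{\left(C,T \right)} = -2 + \left(C + \frac{C + T}{T + T}\right) = -2 + \left(C + \frac{C + T}{2 T}\right) = -2 + C + \frac{C + T}{2 T}$)
$r{\left(N,j \right)} = N \left(-1 - N\right) \left(\frac{9}{2} + \frac{3}{j}\right)$ ($r{\left(N,j \right)} = N \left(-1 - N\right) \left(- \frac{3}{2} + 6 + \frac{1}{2} \cdot 6 \frac{1}{j}\right) = N \left(-1 - N\right) \left(- \frac{3}{2} + 6 + \frac{3}{j}\right) = N \left(-1 - N\right) \left(\frac{9}{2} + \frac{3}{j}\right)$)
$\left(Y + r{\left(-3,-4 \right)}\right) \left(-45\right) = \left(2 - - \frac{9 \left(1 - 3\right) \left(2 + 3 \left(-4\right)\right)}{2 \left(-4\right)}\right) \left(-45\right) = \left(2 - \left(- \frac{9}{2}\right) \left(- \frac{1}{4}\right) \left(-2\right) \left(2 - 12\right)\right) \left(-45\right) = \left(2 - \left(- \frac{9}{2}\right) \left(- \frac{1}{4}\right) \left(-2\right) \left(-10\right)\right) \left(-45\right) = \left(2 - \frac{45}{2}\right) \left(-45\right) = \left(- \frac{41}{2}\right) \left(-45\right) = \frac{1845}{2}$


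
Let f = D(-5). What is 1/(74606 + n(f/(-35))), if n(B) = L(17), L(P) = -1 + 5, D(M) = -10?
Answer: 1/74610 ≈ 1.3403e-5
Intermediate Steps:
L(P) = 4
f = -10
n(B) = 4
1/(74606 + n(f/(-35))) = 1/(74606 + 4) = 1/74610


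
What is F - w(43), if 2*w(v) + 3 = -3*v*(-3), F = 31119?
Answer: 30927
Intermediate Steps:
w(v) = -3/2 + 9*v/2 (w(v) = -3/2 + (-3*v*(-3))/2 = -3/2 + (9*v)/2 = -3/2 + 9*v/2)
F - w(43) = 31119 - (-3/2 + (9/2)*43) = 31119 - (-3/2 + 387/2) = 31119 - 1*192 = 31119 - 192 = 30927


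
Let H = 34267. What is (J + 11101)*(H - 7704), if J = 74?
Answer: 296841525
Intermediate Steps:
(J + 11101)*(H - 7704) = (74 + 11101)*(34267 - 7704) = 11175*26563 = 296841525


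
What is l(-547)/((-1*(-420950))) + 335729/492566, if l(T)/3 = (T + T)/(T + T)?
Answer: 35331650062/51836414425 ≈ 0.68160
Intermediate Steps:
l(T) = 3 (l(T) = 3*((T + T)/(T + T)) = 3*((2*T)/((2*T))) = 3*((2*T)*(1/(2*T))) = 3*1 = 3)
l(-547)/((-1*(-420950))) + 335729/492566 = 3/((-1*(-420950))) + 335729/492566 = 3/420950 + 335729*(1/492566) = 3*(1/420950) + 335729/492566 = 3/420950 + 335729/492566 = 35331650062/51836414425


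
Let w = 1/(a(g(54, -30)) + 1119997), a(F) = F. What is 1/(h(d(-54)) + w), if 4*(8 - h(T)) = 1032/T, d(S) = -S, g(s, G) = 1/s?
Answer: 544318551/1753915817 ≈ 0.31034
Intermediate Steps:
w = 54/60479839 (w = 1/(1/54 + 1119997) = 1/(60479839/54) = 54/60479839 ≈ 8.9286e-7)
h(T) = 8 - 258/T
1/(h(d(-54)) + w) = 1/((8 - 258/((-1*(-54)))) + 54/60479839) = 1/((8 - 258/54) + 54/60479839) = 1/((8 - 258*1/54) + 54/60479839) = 1/((8 - 43/9) + 54/60479839) = 1/(29/9 + 54/60479839) = 1/(1753915817/544318551) = 544318551/1753915817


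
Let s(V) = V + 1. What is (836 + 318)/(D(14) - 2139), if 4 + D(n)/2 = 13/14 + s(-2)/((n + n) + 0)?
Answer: -16156/30033 ≈ -0.53794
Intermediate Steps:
s(V) = 1 + V
D(n) = -43/7 - 1/n (D(n) = -8 + 2*(13/14 + (1 - 2)/((n + n) + 0)) = -8 + 2*(13*(1/14) - 1/(2*n + 0)) = -8 + 2*(13/14 - 1/(2*n)) = -8 + (13/7 - 1/n) = -43/7 - 1/n)
(836 + 318)/(D(14) - 2139) = (836 + 318)/((-43/7 - 1/14) - 2139) = 1154/((-43/7 - 1*1/14) - 2139) = 1154/((-43/7 - 1/14) - 2139) = 1154/(-87/14 - 2139) = 1154/(-30033/14) = 1154*(-14/30033) = -16156/30033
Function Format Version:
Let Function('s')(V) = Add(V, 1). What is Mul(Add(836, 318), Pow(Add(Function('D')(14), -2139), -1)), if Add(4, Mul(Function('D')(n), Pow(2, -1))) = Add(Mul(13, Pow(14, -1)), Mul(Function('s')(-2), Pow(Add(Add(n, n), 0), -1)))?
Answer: Rational(-16156, 30033) ≈ -0.53794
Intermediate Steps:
Function('s')(V) = Add(1, V)
Function('D')(n) = Add(Rational(-43, 7), Mul(-1, Pow(n, -1))) (Function('D')(n) = Add(-8, Mul(2, Add(Mul(13, Pow(14, -1)), Mul(Add(1, -2), Pow(Add(Add(n, n), 0), -1))))) = Add(-8, Mul(2, Add(Mul(13, Rational(1, 14)), Mul(-1, Pow(Add(Mul(2, n), 0), -1))))) = Add(-8, Mul(2, Add(Rational(13, 14), Mul(-1, Pow(Mul(2, n), -1))))) = Add(-8, Mul(2, Add(Rational(13, 14), Mul(-1, Mul(Rational(1, 2), Pow(n, -1)))))) = Add(-8, Mul(2, Add(Rational(13, 14), Mul(Rational(-1, 2), Pow(n, -1))))) = Add(-8, Add(Rational(13, 7), Mul(-1, Pow(n, -1)))) = Add(Rational(-43, 7), Mul(-1, Pow(n, -1))))
Mul(Add(836, 318), Pow(Add(Function('D')(14), -2139), -1)) = Mul(Add(836, 318), Pow(Add(Add(Rational(-43, 7), Mul(-1, Pow(14, -1))), -2139), -1)) = Mul(1154, Pow(Add(Add(Rational(-43, 7), Mul(-1, Rational(1, 14))), -2139), -1)) = Mul(1154, Pow(Add(Add(Rational(-43, 7), Rational(-1, 14)), -2139), -1)) = Mul(1154, Pow(Add(Rational(-87, 14), -2139), -1)) = Mul(1154, Pow(Rational(-30033, 14), -1)) = Mul(1154, Rational(-14, 30033)) = Rational(-16156, 30033)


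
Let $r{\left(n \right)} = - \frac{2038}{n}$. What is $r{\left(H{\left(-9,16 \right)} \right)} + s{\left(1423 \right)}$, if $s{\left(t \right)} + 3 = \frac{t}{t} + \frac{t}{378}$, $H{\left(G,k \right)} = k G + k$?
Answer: $\frac{213935}{12096} \approx 17.686$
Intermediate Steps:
$H{\left(G,k \right)} = k + G k$ ($H{\left(G,k \right)} = G k + k = k + G k$)
$s{\left(t \right)} = -2 + \frac{t}{378}$ ($s{\left(t \right)} = -3 + \left(\frac{t}{t} + \frac{t}{378}\right) = -3 + \left(1 + t \frac{1}{378}\right) = -3 + \left(1 + \frac{t}{378}\right) = -2 + \frac{t}{378}$)
$r{\left(H{\left(-9,16 \right)} \right)} + s{\left(1423 \right)} = - \frac{2038}{16 \left(1 - 9\right)} + \left(-2 + \frac{1}{378} \cdot 1423\right) = - \frac{2038}{16 \left(-8\right)} + \left(-2 + \frac{1423}{378}\right) = - \frac{2038}{-128} + \frac{667}{378} = \left(-2038\right) \left(- \frac{1}{128}\right) + \frac{667}{378} = \frac{1019}{64} + \frac{667}{378} = \frac{213935}{12096}$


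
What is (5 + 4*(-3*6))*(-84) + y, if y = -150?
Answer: 5478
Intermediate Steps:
(5 + 4*(-3*6))*(-84) + y = (5 + 4*(-3*6))*(-84) - 150 = (5 + 4*(-18))*(-84) - 150 = (5 - 72)*(-84) - 150 = -67*(-84) - 150 = 5628 - 150 = 5478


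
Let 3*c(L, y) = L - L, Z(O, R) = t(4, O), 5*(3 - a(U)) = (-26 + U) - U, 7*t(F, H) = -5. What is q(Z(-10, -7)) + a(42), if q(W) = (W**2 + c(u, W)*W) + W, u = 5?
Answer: 1959/245 ≈ 7.9959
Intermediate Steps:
t(F, H) = -5/7 (t(F, H) = (1/7)*(-5) = -5/7)
a(U) = 41/5 (a(U) = 3 - ((-26 + U) - U)/5 = 3 - 1/5*(-26) = 3 + 26/5 = 41/5)
Z(O, R) = -5/7
c(L, y) = 0 (c(L, y) = (L - L)/3 = (1/3)*0 = 0)
q(W) = W + W**2 (q(W) = (W**2 + 0*W) + W = (W**2 + 0) + W = W**2 + W = W + W**2)
q(Z(-10, -7)) + a(42) = -5*(1 - 5/7)/7 + 41/5 = -5/7*2/7 + 41/5 = -10/49 + 41/5 = 1959/245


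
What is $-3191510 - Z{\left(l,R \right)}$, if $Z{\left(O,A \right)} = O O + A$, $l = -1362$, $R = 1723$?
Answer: $-5048277$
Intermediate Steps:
$Z{\left(O,A \right)} = A + O^{2}$ ($Z{\left(O,A \right)} = O^{2} + A = A + O^{2}$)
$-3191510 - Z{\left(l,R \right)} = -3191510 - \left(1723 + \left(-1362\right)^{2}\right) = -3191510 - \left(1723 + 1855044\right) = -3191510 - 1856767 = -5048277$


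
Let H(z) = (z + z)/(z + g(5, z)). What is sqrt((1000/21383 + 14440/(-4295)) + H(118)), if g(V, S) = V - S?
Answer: 2*sqrt(92537320771225855)/91839985 ≈ 6.6246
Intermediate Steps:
H(z) = 2*z/5 (H(z) = (z + z)/(z + (5 - z)) = (2*z)/5 = (2*z)*(1/5) = 2*z/5)
sqrt((1000/21383 + 14440/(-4295)) + H(118)) = sqrt((1000/21383 + 14440/(-4295)) + (2/5)*118) = sqrt((1000*(1/21383) + 14440*(-1/4295)) + 236/5) = sqrt((1000/21383 - 2888/859) + 236/5) = sqrt(-60895104/18367997 + 236/5) = sqrt(4030371772/91839985) = 2*sqrt(92537320771225855)/91839985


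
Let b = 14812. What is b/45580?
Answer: 3703/11395 ≈ 0.32497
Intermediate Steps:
b/45580 = 14812/45580 = 14812*(1/45580) = 3703/11395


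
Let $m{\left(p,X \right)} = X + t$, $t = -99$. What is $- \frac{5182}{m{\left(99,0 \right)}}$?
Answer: $\frac{5182}{99} \approx 52.343$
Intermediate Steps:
$m{\left(p,X \right)} = -99 + X$ ($m{\left(p,X \right)} = X - 99 = -99 + X$)
$- \frac{5182}{m{\left(99,0 \right)}} = - \frac{5182}{-99 + 0} = - \frac{5182}{-99} = \left(-5182\right) \left(- \frac{1}{99}\right) = \frac{5182}{99}$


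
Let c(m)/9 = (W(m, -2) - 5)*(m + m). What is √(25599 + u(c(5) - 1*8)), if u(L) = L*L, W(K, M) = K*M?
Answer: √1869763 ≈ 1367.4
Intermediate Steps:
c(m) = 18*m*(-5 - 2*m) (c(m) = 9*((m*(-2) - 5)*(m + m)) = 9*((-2*m - 5)*(2*m)) = 9*((-5 - 2*m)*(2*m)) = 9*(2*m*(-5 - 2*m)) = 18*m*(-5 - 2*m))
u(L) = L²
√(25599 + u(c(5) - 1*8)) = √(25599 + (18*5*(-5 - 2*5) - 1*8)²) = √(25599 + (18*5*(-5 - 10) - 8)²) = √(25599 + (18*5*(-15) - 8)²) = √(25599 + (-1350 - 8)²) = √(25599 + (-1358)²) = √(25599 + 1844164) = √1869763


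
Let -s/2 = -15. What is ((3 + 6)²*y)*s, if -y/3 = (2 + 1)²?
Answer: -65610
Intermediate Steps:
y = -27 (y = -3*(2 + 1)² = -3*3² = -3*9 = -27)
s = 30 (s = -2*(-15) = 30)
((3 + 6)²*y)*s = ((3 + 6)²*(-27))*30 = (9²*(-27))*30 = (81*(-27))*30 = -2187*30 = -65610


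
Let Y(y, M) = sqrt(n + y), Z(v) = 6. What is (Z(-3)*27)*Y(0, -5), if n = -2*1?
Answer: 162*I*sqrt(2) ≈ 229.1*I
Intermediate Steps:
n = -2
Y(y, M) = sqrt(-2 + y)
(Z(-3)*27)*Y(0, -5) = (6*27)*sqrt(-2 + 0) = 162*sqrt(-2) = 162*(I*sqrt(2)) = 162*I*sqrt(2)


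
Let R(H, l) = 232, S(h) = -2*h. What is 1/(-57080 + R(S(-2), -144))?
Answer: -1/56848 ≈ -1.7591e-5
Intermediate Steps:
1/(-57080 + R(S(-2), -144)) = 1/(-57080 + 232) = 1/(-56848) = -1/56848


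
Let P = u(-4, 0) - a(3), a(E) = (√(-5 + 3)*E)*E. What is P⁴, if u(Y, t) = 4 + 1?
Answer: 2569 + 24660*I*√2 ≈ 2569.0 + 34875.0*I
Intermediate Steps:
u(Y, t) = 5
a(E) = I*√2*E² (a(E) = (√(-2)*E)*E = ((I*√2)*E)*E = (I*E*√2)*E = I*√2*E²)
P = 5 - 9*I*√2 (P = 5 - I*√2*3² = 5 - I*√2*9 = 5 - 9*I*√2 ≈ 5.0 - 12.728*I)
P⁴ = (5 - 9*I*√2)⁴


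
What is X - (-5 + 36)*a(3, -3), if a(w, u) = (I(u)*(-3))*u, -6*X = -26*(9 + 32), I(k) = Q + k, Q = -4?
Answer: 6392/3 ≈ 2130.7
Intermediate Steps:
I(k) = -4 + k
X = 533/3 (X = -(-13)*(9 + 32)/3 = -(-13)*41/3 = -⅙*(-1066) = 533/3 ≈ 177.67)
a(w, u) = u*(12 - 3*u) (a(w, u) = ((-4 + u)*(-3))*u = (12 - 3*u)*u = u*(12 - 3*u))
X - (-5 + 36)*a(3, -3) = 533/3 - (-5 + 36)*3*(-3)*(4 - 1*(-3)) = 533/3 - 31*3*(-3)*(4 + 3) = 533/3 - 31*3*(-3)*7 = 533/3 - 31*(-63) = 533/3 - 1*(-1953) = 533/3 + 1953 = 6392/3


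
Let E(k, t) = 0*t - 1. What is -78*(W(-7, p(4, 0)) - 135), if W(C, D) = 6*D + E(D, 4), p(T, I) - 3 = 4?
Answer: 7332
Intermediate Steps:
p(T, I) = 7 (p(T, I) = 3 + 4 = 7)
E(k, t) = -1 (E(k, t) = 0 - 1 = -1)
W(C, D) = -1 + 6*D (W(C, D) = 6*D - 1 = -1 + 6*D)
-78*(W(-7, p(4, 0)) - 135) = -78*((-1 + 6*7) - 135) = -78*((-1 + 42) - 135) = -78*(41 - 135) = -78*(-94) = 7332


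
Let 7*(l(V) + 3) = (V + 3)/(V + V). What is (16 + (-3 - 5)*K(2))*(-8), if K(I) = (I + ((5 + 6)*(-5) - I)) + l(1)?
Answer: -26752/7 ≈ -3821.7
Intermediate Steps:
l(V) = -3 + (3 + V)/(14*V) (l(V) = -3 + ((V + 3)/(V + V))/7 = -3 + ((3 + V)/((2*V)))/7 = -3 + ((3 + V)*(1/(2*V)))/7 = -3 + ((3 + V)/(2*V))/7 = -3 + (3 + V)/(14*V))
K(I) = -404/7 (K(I) = (I + ((5 + 6)*(-5) - I)) + (1/14)*(3 - 41*1)/1 = (I + (11*(-5) - I)) + (1/14)*1*(3 - 41) = (I + (-55 - I)) + (1/14)*1*(-38) = -55 - 19/7 = -404/7)
(16 + (-3 - 5)*K(2))*(-8) = (16 + (-3 - 5)*(-404/7))*(-8) = (16 - 8*(-404/7))*(-8) = (16 + 3232/7)*(-8) = (3344/7)*(-8) = -26752/7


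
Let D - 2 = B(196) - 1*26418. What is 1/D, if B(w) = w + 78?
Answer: -1/26142 ≈ -3.8253e-5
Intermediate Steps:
B(w) = 78 + w
D = -26142 (D = 2 + ((78 + 196) - 1*26418) = 2 + (274 - 26418) = 2 - 26144 = -26142)
1/D = 1/(-26142) = -1/26142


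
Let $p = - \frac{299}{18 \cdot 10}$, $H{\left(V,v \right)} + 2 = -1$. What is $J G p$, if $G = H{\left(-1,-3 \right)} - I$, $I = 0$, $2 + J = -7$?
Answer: $- \frac{897}{20} \approx -44.85$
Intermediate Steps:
$J = -9$ ($J = -2 - 7 = -9$)
$H{\left(V,v \right)} = -3$ ($H{\left(V,v \right)} = -2 - 1 = -3$)
$G = -3$ ($G = -3 - 0 = -3 + 0 = -3$)
$p = - \frac{299}{180} \approx -1.6611$
$J G p = \left(-9\right) \left(-3\right) \left(- \frac{299}{180}\right) = 27 \left(- \frac{299}{180}\right) = - \frac{897}{20}$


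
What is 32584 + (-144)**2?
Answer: 53320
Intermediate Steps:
32584 + (-144)**2 = 32584 + 20736 = 53320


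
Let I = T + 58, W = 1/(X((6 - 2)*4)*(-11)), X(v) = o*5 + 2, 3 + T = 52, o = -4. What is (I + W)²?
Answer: 448888969/39204 ≈ 11450.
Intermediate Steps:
T = 49 (T = -3 + 52 = 49)
X(v) = -18 (X(v) = -4*5 + 2 = -20 + 2 = -18)
W = 1/198 (W = 1/(-18*(-11)) = 1/198 ≈ 0.0050505)
I = 107 (I = 49 + 58 = 107)
(I + W)² = (107 + 1/198)² = (21187/198)² = 448888969/39204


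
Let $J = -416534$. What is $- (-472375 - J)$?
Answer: $55841$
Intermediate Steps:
$- (-472375 - J) = - (-472375 - -416534) = - (-472375 + 416534) = \left(-1\right) \left(-55841\right) = 55841$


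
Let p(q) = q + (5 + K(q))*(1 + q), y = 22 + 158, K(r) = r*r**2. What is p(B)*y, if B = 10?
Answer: 1991700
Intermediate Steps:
K(r) = r**3
y = 180
p(q) = q + (1 + q)*(5 + q**3) (p(q) = q + (5 + q**3)*(1 + q) = q + (1 + q)*(5 + q**3))
p(B)*y = (5 + 10**3 + 10**4 + 6*10)*180 = (5 + 1000 + 10000 + 60)*180 = 11065*180 = 1991700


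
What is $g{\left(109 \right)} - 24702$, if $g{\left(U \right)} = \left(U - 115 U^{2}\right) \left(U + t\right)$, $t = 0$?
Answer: $-148941156$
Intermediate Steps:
$g{\left(U \right)} = U \left(U - 115 U^{2}\right)$ ($g{\left(U \right)} = \left(U - 115 U^{2}\right) \left(U + 0\right) = \left(U - 115 U^{2}\right) U = U \left(U - 115 U^{2}\right)$)
$g{\left(109 \right)} - 24702 = 109^{2} \left(1 - 12535\right) - 24702 = 11881 \left(1 - 12535\right) - 24702 = 11881 \left(-12534\right) - 24702 = -148916454 - 24702 = -148941156$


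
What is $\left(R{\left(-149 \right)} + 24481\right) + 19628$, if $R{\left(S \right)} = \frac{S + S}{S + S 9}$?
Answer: $\frac{220546}{5} \approx 44109.0$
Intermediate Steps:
$R{\left(S \right)} = \frac{1}{5}$ ($R{\left(S \right)} = \frac{2 S}{S + 9 S} = \frac{2 S}{10 S} = 2 S \frac{1}{10 S} = \frac{1}{5}$)
$\left(R{\left(-149 \right)} + 24481\right) + 19628 = \left(\frac{1}{5} + 24481\right) + 19628 = \frac{122406}{5} + 19628 = \frac{220546}{5}$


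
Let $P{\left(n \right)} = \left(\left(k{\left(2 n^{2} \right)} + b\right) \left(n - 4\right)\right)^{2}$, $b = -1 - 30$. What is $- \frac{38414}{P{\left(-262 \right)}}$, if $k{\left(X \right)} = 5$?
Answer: $- \frac{19207}{23915528} \approx -0.00080312$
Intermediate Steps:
$b = -31$ ($b = -1 - 30 = -31$)
$P{\left(n \right)} = \left(104 - 26 n\right)^{2}$ ($P{\left(n \right)} = \left(\left(5 - 31\right) \left(n - 4\right)\right)^{2} = \left(- 26 \left(-4 + n\right)\right)^{2} = \left(104 - 26 n\right)^{2}$)
$- \frac{38414}{P{\left(-262 \right)}} = - \frac{38414}{676 \left(-4 - 262\right)^{2}} = - \frac{38414}{676 \left(-266\right)^{2}} = - \frac{38414}{676 \cdot 70756} = - \frac{38414}{47831056} = \left(-38414\right) \frac{1}{47831056} = - \frac{19207}{23915528}$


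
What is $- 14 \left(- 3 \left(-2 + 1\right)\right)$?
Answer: $-42$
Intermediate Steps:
$- 14 \left(- 3 \left(-2 + 1\right)\right) = - 14 \left(\left(-3\right) \left(-1\right)\right) = \left(-14\right) 3 = -42$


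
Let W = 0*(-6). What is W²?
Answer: 0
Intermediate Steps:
W = 0
W² = 0² = 0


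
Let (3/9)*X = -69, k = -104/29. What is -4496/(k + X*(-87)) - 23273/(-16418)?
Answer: 10011515349/8572773626 ≈ 1.1678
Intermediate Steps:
k = -104/29 (k = -104*1/29 = -104/29 ≈ -3.5862)
X = -207 (X = 3*(-69) = -207)
-4496/(k + X*(-87)) - 23273/(-16418) = -4496/(-104/29 - 207*(-87)) - 23273/(-16418) = -4496/(-104/29 + 18009) - 23273*(-1/16418) = -4496/522157/29 + 23273/16418 = -4496*29/522157 + 23273/16418 = -130384/522157 + 23273/16418 = 10011515349/8572773626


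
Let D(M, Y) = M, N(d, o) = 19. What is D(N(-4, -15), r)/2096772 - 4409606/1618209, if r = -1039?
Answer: -3081969215287/1131005107116 ≈ -2.7250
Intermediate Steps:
D(N(-4, -15), r)/2096772 - 4409606/1618209 = 19/2096772 - 4409606/1618209 = -3081969215287/1131005107116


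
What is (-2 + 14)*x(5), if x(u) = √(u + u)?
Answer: 12*√10 ≈ 37.947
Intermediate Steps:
x(u) = √2*√u (x(u) = √(2*u) = √2*√u)
(-2 + 14)*x(5) = (-2 + 14)*(√2*√5) = 12*√10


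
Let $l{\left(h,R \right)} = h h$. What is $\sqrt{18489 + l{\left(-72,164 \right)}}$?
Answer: $\sqrt{23673} \approx 153.86$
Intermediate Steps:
$l{\left(h,R \right)} = h^{2}$
$\sqrt{18489 + l{\left(-72,164 \right)}} = \sqrt{18489 + \left(-72\right)^{2}} = \sqrt{18489 + 5184} = \sqrt{23673}$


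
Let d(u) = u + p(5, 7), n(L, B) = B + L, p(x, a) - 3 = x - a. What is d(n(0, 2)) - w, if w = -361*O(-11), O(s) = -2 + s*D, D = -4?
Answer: 15165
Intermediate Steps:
p(x, a) = 3 + x - a (p(x, a) = 3 + (x - a) = 3 + x - a)
O(s) = -2 - 4*s (O(s) = -2 + s*(-4) = -2 - 4*s)
d(u) = 1 + u (d(u) = u + (3 + 5 - 1*7) = u + (3 + 5 - 7) = u + 1 = 1 + u)
w = -15162 (w = -361*(-2 - 4*(-11)) = -361*(-2 + 44) = -361*42 = -15162)
d(n(0, 2)) - w = (1 + (2 + 0)) - 1*(-15162) = (1 + 2) + 15162 = 3 + 15162 = 15165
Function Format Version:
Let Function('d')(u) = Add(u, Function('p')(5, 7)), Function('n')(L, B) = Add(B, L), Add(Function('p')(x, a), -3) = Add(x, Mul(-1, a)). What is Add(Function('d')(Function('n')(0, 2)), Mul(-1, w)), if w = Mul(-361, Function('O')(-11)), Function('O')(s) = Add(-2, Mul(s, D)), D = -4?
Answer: 15165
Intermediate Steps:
Function('p')(x, a) = Add(3, x, Mul(-1, a)) (Function('p')(x, a) = Add(3, Add(x, Mul(-1, a))) = Add(3, x, Mul(-1, a)))
Function('O')(s) = Add(-2, Mul(-4, s)) (Function('O')(s) = Add(-2, Mul(s, -4)) = Add(-2, Mul(-4, s)))
Function('d')(u) = Add(1, u) (Function('d')(u) = Add(u, Add(3, 5, Mul(-1, 7))) = Add(u, Add(3, 5, -7)) = Add(u, 1) = Add(1, u))
w = -15162 (w = Mul(-361, Add(-2, Mul(-4, -11))) = Mul(-361, Add(-2, 44)) = Mul(-361, 42) = -15162)
Add(Function('d')(Function('n')(0, 2)), Mul(-1, w)) = Add(Add(1, Add(2, 0)), Mul(-1, -15162)) = Add(Add(1, 2), 15162) = Add(3, 15162) = 15165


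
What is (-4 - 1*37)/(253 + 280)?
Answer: -1/13 ≈ -0.076923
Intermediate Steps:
(-4 - 1*37)/(253 + 280) = (-4 - 37)/533 = -41*1/533 = -1/13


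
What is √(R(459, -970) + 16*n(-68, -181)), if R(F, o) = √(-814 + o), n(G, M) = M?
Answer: √(-2896 + 2*I*√446) ≈ 0.3924 + 53.816*I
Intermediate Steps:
√(R(459, -970) + 16*n(-68, -181)) = √(√(-814 - 970) + 16*(-181)) = √(√(-1784) - 2896) = √(2*I*√446 - 2896) = √(-2896 + 2*I*√446)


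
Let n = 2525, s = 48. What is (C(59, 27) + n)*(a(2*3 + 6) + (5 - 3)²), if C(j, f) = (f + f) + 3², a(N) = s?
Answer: 134576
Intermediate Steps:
a(N) = 48
C(j, f) = 9 + 2*f (C(j, f) = 2*f + 9 = 9 + 2*f)
(C(59, 27) + n)*(a(2*3 + 6) + (5 - 3)²) = ((9 + 2*27) + 2525)*(48 + (5 - 3)²) = ((9 + 54) + 2525)*(48 + 2²) = (63 + 2525)*(48 + 4) = 2588*52 = 134576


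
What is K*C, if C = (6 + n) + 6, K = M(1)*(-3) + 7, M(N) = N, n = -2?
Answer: 40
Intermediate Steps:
K = 4 (K = 1*(-3) + 7 = -3 + 7 = 4)
C = 10 (C = (6 - 2) + 6 = 4 + 6 = 10)
K*C = 4*10 = 40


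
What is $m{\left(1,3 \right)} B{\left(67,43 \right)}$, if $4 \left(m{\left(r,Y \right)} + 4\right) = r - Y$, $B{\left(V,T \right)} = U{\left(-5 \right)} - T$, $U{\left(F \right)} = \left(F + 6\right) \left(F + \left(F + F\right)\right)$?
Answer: $261$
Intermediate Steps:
$U{\left(F \right)} = 3 F \left(6 + F\right)$ ($U{\left(F \right)} = \left(6 + F\right) \left(F + 2 F\right) = \left(6 + F\right) 3 F = 3 F \left(6 + F\right)$)
$B{\left(V,T \right)} = -15 - T$ ($B{\left(V,T \right)} = 3 \left(-5\right) \left(6 - 5\right) - T = 3 \left(-5\right) 1 - T = -15 - T$)
$m{\left(r,Y \right)} = -4 - \frac{Y}{4} + \frac{r}{4}$ ($m{\left(r,Y \right)} = -4 + \frac{r - Y}{4} = -4 - \left(- \frac{r}{4} + \frac{Y}{4}\right) = -4 - \frac{Y}{4} + \frac{r}{4}$)
$m{\left(1,3 \right)} B{\left(67,43 \right)} = \left(-4 - \frac{3}{4} + \frac{1}{4} \cdot 1\right) \left(-15 - 43\right) = \left(-4 - \frac{3}{4} + \frac{1}{4}\right) \left(-15 - 43\right) = \left(- \frac{9}{2}\right) \left(-58\right) = 261$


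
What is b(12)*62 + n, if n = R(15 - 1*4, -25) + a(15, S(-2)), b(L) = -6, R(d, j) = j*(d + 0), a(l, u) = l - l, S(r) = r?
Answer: -647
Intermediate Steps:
a(l, u) = 0
R(d, j) = d*j (R(d, j) = j*d = d*j)
n = -275 (n = (15 - 1*4)*(-25) + 0 = (15 - 4)*(-25) + 0 = 11*(-25) + 0 = -275 + 0 = -275)
b(12)*62 + n = -6*62 - 275 = -372 - 275 = -647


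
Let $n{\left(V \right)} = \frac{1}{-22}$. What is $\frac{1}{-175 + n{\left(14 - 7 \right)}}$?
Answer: $- \frac{22}{3851} \approx -0.0057128$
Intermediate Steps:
$n{\left(V \right)} = - \frac{1}{22}$
$\frac{1}{-175 + n{\left(14 - 7 \right)}} = \frac{1}{-175 - \frac{1}{22}} = \frac{1}{- \frac{3851}{22}} = - \frac{22}{3851}$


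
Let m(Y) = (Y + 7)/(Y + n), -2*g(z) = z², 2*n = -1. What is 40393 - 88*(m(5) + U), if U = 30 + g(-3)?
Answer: 113743/3 ≈ 37914.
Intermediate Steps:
n = -½ (n = (½)*(-1) = -½ ≈ -0.50000)
g(z) = -z²/2
U = 51/2 (U = 30 - ½*(-3)² = 30 - ½*9 = 30 - 9/2 = 51/2 ≈ 25.500)
m(Y) = (7 + Y)/(-½ + Y) (m(Y) = (Y + 7)/(Y - ½) = (7 + Y)/(-½ + Y))
40393 - 88*(m(5) + U) = 40393 - 88*(2*(7 + 5)/(-1 + 2*5) + 51/2) = 40393 - 88*(2*12/(-1 + 10) + 51/2) = 40393 - 88*(2*12/9 + 51/2) = 40393 - 88*(2*(⅑)*12 + 51/2) = 40393 - 88*(8/3 + 51/2) = 40393 - 88*169/6 = 40393 - 7436/3 = 113743/3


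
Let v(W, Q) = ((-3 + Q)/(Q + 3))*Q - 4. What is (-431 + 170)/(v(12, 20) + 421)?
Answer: -6003/9931 ≈ -0.60447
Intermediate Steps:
v(W, Q) = -4 + Q*(-3 + Q)/(3 + Q) (v(W, Q) = ((-3 + Q)/(3 + Q))*Q - 4 = Q*(-3 + Q)/(3 + Q) - 4 = -4 + Q*(-3 + Q)/(3 + Q))
(-431 + 170)/(v(12, 20) + 421) = (-431 + 170)/((-12 + 20**2 - 7*20)/(3 + 20) + 421) = -261/((-12 + 400 - 140)/23 + 421) = -261/((1/23)*248 + 421) = -261/(248/23 + 421) = -261/9931/23 = -261*23/9931 = -6003/9931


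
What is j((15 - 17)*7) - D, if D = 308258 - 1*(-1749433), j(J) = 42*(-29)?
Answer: -2058909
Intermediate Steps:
j(J) = -1218
D = 2057691 (D = 308258 + 1749433 = 2057691)
j((15 - 17)*7) - D = -1218 - 1*2057691 = -1218 - 2057691 = -2058909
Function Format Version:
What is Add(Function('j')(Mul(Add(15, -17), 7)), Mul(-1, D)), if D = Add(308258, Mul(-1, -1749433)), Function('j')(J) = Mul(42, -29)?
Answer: -2058909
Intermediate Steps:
Function('j')(J) = -1218
D = 2057691 (D = Add(308258, 1749433) = 2057691)
Add(Function('j')(Mul(Add(15, -17), 7)), Mul(-1, D)) = Add(-1218, Mul(-1, 2057691)) = Add(-1218, -2057691) = -2058909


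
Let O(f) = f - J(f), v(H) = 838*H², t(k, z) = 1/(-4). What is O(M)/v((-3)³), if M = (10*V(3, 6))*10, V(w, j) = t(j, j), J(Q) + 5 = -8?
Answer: -2/101817 ≈ -1.9643e-5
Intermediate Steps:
J(Q) = -13 (J(Q) = -5 - 8 = -13)
t(k, z) = -¼
V(w, j) = -¼
M = -25 (M = (10*(-¼))*10 = -5/2*10 = -25)
O(f) = 13 + f (O(f) = f - 1*(-13) = f + 13 = 13 + f)
O(M)/v((-3)³) = (13 - 25)/((838*((-3)³)²)) = -12/(838*(-27)²) = -12/(838*729) = -12/610902 = -12*1/610902 = -2/101817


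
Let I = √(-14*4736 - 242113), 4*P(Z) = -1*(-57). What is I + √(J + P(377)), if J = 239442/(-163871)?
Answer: 3*√152634529401/327742 + I*√308417 ≈ 3.5761 + 555.35*I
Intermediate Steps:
P(Z) = 57/4 (P(Z) = (-1*(-57))/4 = (¼)*57 = 57/4)
I = I*√308417 (I = √(-66304 - 242113) = √(-308417) = I*√308417 ≈ 555.35*I)
J = -239442/163871 (J = 239442*(-1/163871) = -239442/163871 ≈ -1.4612)
I + √(J + P(377)) = I*√308417 + √(-239442/163871 + 57/4) = I*√308417 + √(8382879/655484) = I*√308417 + 3*√152634529401/327742 = 3*√152634529401/327742 + I*√308417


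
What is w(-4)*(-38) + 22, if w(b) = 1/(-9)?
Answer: 236/9 ≈ 26.222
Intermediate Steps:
w(b) = -⅑
w(-4)*(-38) + 22 = -⅑*(-38) + 22 = 38/9 + 22 = 236/9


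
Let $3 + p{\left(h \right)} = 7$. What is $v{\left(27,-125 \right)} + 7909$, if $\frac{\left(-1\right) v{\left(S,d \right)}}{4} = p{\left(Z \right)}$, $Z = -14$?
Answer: $7893$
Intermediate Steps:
$p{\left(h \right)} = 4$ ($p{\left(h \right)} = -3 + 7 = 4$)
$v{\left(S,d \right)} = -16$ ($v{\left(S,d \right)} = \left(-4\right) 4 = -16$)
$v{\left(27,-125 \right)} + 7909 = -16 + 7909 = 7893$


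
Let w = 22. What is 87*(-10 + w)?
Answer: 1044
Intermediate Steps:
87*(-10 + w) = 87*(-10 + 22) = 87*12 = 1044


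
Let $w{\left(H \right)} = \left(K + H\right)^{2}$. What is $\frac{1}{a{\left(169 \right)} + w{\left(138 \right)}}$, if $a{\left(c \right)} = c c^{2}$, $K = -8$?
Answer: $\frac{1}{4843709} \approx 2.0645 \cdot 10^{-7}$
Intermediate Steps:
$a{\left(c \right)} = c^{3}$
$w{\left(H \right)} = \left(-8 + H\right)^{2}$
$\frac{1}{a{\left(169 \right)} + w{\left(138 \right)}} = \frac{1}{169^{3} + \left(-8 + 138\right)^{2}} = \frac{1}{4826809 + 130^{2}} = \frac{1}{4826809 + 16900} = \frac{1}{4843709}$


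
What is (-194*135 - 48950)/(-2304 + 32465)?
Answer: -75140/30161 ≈ -2.4913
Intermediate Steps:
(-194*135 - 48950)/(-2304 + 32465) = (-26190 - 48950)/30161 = -75140*1/30161 = -75140/30161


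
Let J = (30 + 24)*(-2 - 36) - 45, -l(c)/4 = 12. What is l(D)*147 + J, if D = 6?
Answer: -9153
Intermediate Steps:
l(c) = -48 (l(c) = -4*12 = -48)
J = -2097 (J = 54*(-38) - 45 = -2052 - 45 = -2097)
l(D)*147 + J = -48*147 - 2097 = -7056 - 2097 = -9153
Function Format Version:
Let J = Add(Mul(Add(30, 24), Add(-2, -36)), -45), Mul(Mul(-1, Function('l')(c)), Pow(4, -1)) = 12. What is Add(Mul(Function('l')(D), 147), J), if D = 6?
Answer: -9153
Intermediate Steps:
Function('l')(c) = -48 (Function('l')(c) = Mul(-4, 12) = -48)
J = -2097 (J = Add(Mul(54, -38), -45) = Add(-2052, -45) = -2097)
Add(Mul(Function('l')(D), 147), J) = Add(Mul(-48, 147), -2097) = Add(-7056, -2097) = -9153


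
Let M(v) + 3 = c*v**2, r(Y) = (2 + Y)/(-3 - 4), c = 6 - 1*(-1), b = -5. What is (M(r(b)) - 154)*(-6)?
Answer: 6540/7 ≈ 934.29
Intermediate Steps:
c = 7 (c = 6 + 1 = 7)
r(Y) = -2/7 - Y/7 (r(Y) = (2 + Y)/(-7) = (2 + Y)*(-1/7) = -2/7 - Y/7)
M(v) = -3 + 7*v**2
(M(r(b)) - 154)*(-6) = ((-3 + 7*(-2/7 - 1/7*(-5))**2) - 154)*(-6) = ((-3 + 7*(-2/7 + 5/7)**2) - 154)*(-6) = ((-3 + 7*(3/7)**2) - 154)*(-6) = ((-3 + 7*(9/49)) - 154)*(-6) = ((-3 + 9/7) - 154)*(-6) = (-12/7 - 154)*(-6) = -1090/7*(-6) = 6540/7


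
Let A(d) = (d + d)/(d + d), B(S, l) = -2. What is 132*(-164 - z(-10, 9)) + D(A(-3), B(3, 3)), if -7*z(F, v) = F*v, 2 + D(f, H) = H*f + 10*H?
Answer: -163584/7 ≈ -23369.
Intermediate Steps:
A(d) = 1 (A(d) = (2*d)/((2*d)) = (2*d)*(1/(2*d)) = 1)
D(f, H) = -2 + 10*H + H*f (D(f, H) = -2 + (H*f + 10*H) = -2 + (10*H + H*f) = -2 + 10*H + H*f)
z(F, v) = -F*v/7
132*(-164 - z(-10, 9)) + D(A(-3), B(3, 3)) = 132*(-164 - (-1)*(-10)*9/7) + (-2 + 10*(-2) - 2*1) = 132*(-164 - 1*90/7) + (-2 - 20 - 2) = 132*(-164 - 90/7) - 24 = 132*(-1238/7) - 24 = -163416/7 - 24 = -163584/7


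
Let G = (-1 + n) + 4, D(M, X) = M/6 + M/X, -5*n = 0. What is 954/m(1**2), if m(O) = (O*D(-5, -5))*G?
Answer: 1908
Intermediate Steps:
n = 0 (n = -1/5*0 = 0)
D(M, X) = M/6 + M/X (D(M, X) = M*(1/6) + M/X = M/6 + M/X)
G = 3 (G = (-1 + 0) + 4 = -1 + 4 = 3)
m(O) = O/2 (m(O) = (O*((1/6)*(-5) - 5/(-5)))*3 = (O*(-5/6 - 5*(-1/5)))*3 = (O*(-5/6 + 1))*3 = (O*(1/6))*3 = (O/6)*3 = O/2)
954/m(1**2) = 954/(((1/2)*1**2)) = 954/(((1/2)*1)) = 954/(1/2) = 954*2 = 1908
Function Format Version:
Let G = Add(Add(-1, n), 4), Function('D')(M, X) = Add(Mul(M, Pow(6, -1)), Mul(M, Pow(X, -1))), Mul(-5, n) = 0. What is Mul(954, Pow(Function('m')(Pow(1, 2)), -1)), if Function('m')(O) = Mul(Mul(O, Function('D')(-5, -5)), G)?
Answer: 1908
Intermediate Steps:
n = 0 (n = Mul(Rational(-1, 5), 0) = 0)
Function('D')(M, X) = Add(Mul(Rational(1, 6), M), Mul(M, Pow(X, -1))) (Function('D')(M, X) = Add(Mul(M, Rational(1, 6)), Mul(M, Pow(X, -1))) = Add(Mul(Rational(1, 6), M), Mul(M, Pow(X, -1))))
G = 3 (G = Add(Add(-1, 0), 4) = Add(-1, 4) = 3)
Function('m')(O) = Mul(Rational(1, 2), O) (Function('m')(O) = Mul(Mul(O, Add(Mul(Rational(1, 6), -5), Mul(-5, Pow(-5, -1)))), 3) = Mul(Mul(O, Add(Rational(-5, 6), Mul(-5, Rational(-1, 5)))), 3) = Mul(Mul(O, Add(Rational(-5, 6), 1)), 3) = Mul(Mul(O, Rational(1, 6)), 3) = Mul(Mul(Rational(1, 6), O), 3) = Mul(Rational(1, 2), O))
Mul(954, Pow(Function('m')(Pow(1, 2)), -1)) = Mul(954, Pow(Mul(Rational(1, 2), Pow(1, 2)), -1)) = Mul(954, Pow(Mul(Rational(1, 2), 1), -1)) = Mul(954, Pow(Rational(1, 2), -1)) = Mul(954, 2) = 1908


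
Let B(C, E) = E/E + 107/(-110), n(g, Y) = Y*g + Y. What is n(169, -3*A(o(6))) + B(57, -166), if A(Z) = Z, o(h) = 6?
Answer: -336597/110 ≈ -3060.0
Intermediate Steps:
n(g, Y) = Y + Y*g
B(C, E) = 3/110 (B(C, E) = 1 + 107*(-1/110) = 1 - 107/110 = 3/110)
n(169, -3*A(o(6))) + B(57, -166) = (-3*6)*(1 + 169) + 3/110 = -18*170 + 3/110 = -3060 + 3/110 = -336597/110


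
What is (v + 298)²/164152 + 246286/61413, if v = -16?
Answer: 11328036721/2520266694 ≈ 4.4948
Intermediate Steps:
(v + 298)²/164152 + 246286/61413 = (-16 + 298)²/164152 + 246286/61413 = 282²*(1/164152) + 246286*(1/61413) = 79524*(1/164152) + 246286/61413 = 19881/41038 + 246286/61413 = 11328036721/2520266694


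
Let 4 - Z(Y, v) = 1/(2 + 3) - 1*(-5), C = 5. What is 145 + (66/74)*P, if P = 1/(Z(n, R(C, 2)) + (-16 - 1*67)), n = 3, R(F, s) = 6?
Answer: 2258500/15577 ≈ 144.99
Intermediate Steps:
Z(Y, v) = -6/5 (Z(Y, v) = 4 - (1/(2 + 3) - 1*(-5)) = 4 - (1/5 + 5) = 4 - (⅕ + 5) = 4 - 1*26/5 = 4 - 26/5 = -6/5)
P = -5/421 (P = 1/(-6/5 + (-16 - 1*67)) = 1/(-6/5 + (-16 - 67)) = 1/(-6/5 - 83) = 1/(-421/5) = -5/421 ≈ -0.011876)
145 + (66/74)*P = 145 + (66/74)*(-5/421) = 145 + (66*(1/74))*(-5/421) = 145 + (33/37)*(-5/421) = 145 - 165/15577 = 2258500/15577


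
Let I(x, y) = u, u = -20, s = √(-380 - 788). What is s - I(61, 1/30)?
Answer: 20 + 4*I*√73 ≈ 20.0 + 34.176*I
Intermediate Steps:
s = 4*I*√73 (s = √(-1168) = 4*I*√73 ≈ 34.176*I)
I(x, y) = -20
s - I(61, 1/30) = 4*I*√73 - 1*(-20) = 4*I*√73 + 20 = 20 + 4*I*√73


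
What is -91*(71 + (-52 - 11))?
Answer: -728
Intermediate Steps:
-91*(71 + (-52 - 11)) = -91*(71 - 63) = -91*8 = -728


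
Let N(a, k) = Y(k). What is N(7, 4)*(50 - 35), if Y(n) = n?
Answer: 60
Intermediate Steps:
N(a, k) = k
N(7, 4)*(50 - 35) = 4*(50 - 35) = 4*15 = 60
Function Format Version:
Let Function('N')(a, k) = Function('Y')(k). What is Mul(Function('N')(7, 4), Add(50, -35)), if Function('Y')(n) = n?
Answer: 60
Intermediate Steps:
Function('N')(a, k) = k
Mul(Function('N')(7, 4), Add(50, -35)) = Mul(4, Add(50, -35)) = Mul(4, 15) = 60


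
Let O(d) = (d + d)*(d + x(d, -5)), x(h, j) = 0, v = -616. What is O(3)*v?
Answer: -11088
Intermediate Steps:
O(d) = 2*d**2 (O(d) = (d + d)*(d + 0) = (2*d)*d = 2*d**2)
O(3)*v = (2*3**2)*(-616) = (2*9)*(-616) = 18*(-616) = -11088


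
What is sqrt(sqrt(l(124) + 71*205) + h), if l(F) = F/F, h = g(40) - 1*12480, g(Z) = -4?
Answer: sqrt(-12484 + 2*sqrt(3639)) ≈ 111.19*I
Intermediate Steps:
h = -12484 (h = -4 - 1*12480 = -4 - 12480 = -12484)
l(F) = 1
sqrt(sqrt(l(124) + 71*205) + h) = sqrt(sqrt(1 + 71*205) - 12484) = sqrt(sqrt(1 + 14555) - 12484) = sqrt(sqrt(14556) - 12484) = sqrt(2*sqrt(3639) - 12484) = sqrt(-12484 + 2*sqrt(3639))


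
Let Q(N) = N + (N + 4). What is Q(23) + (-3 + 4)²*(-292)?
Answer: -242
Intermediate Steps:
Q(N) = 4 + 2*N (Q(N) = N + (4 + N) = 4 + 2*N)
Q(23) + (-3 + 4)²*(-292) = (4 + 2*23) + (-3 + 4)²*(-292) = (4 + 46) + 1²*(-292) = 50 + 1*(-292) = 50 - 292 = -242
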